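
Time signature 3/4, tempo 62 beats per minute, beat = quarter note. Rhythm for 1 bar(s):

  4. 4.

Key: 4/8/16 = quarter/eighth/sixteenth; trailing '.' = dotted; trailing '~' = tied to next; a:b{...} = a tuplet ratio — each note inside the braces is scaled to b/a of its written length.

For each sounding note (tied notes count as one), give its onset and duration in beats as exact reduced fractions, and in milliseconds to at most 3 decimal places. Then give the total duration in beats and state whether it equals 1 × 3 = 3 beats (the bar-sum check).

1) 0.0ms=0b +1451.613ms=3/2b
2) 1451.613ms=3/2b +1451.613ms=3/2b
Σ=3b of 3 (62bpm 3/4) — PASS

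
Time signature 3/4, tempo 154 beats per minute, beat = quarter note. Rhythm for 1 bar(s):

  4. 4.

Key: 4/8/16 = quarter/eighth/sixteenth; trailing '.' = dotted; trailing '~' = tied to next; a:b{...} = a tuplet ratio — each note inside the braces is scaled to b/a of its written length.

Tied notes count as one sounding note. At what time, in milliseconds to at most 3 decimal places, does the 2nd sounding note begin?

1. 0.0ms @ 0 + 584.416ms (3/2)
2. 584.416ms @ 3/2 + 584.416ms (3/2)

note 2 onset = 3/2b = 584.416ms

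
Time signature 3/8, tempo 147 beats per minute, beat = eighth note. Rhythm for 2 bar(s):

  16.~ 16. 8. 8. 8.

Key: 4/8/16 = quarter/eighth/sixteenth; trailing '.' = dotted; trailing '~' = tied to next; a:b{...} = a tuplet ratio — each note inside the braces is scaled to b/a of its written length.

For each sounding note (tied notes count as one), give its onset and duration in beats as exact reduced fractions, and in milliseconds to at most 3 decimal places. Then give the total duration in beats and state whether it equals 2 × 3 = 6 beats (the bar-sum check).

1) 0.0ms=0b +612.245ms=3/2b
2) 612.245ms=3/2b +612.245ms=3/2b
3) 1224.49ms=3b +612.245ms=3/2b
4) 1836.735ms=9/2b +612.245ms=3/2b
Σ=6b of 6 (147bpm 3/8) — PASS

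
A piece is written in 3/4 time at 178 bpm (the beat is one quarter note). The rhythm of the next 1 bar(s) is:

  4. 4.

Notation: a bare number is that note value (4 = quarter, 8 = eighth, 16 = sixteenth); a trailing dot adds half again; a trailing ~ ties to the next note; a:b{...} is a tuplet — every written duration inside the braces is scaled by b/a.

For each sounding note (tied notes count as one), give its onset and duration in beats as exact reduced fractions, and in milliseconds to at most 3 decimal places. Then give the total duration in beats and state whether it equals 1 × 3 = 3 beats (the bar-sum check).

1) 0.0ms=0b +505.618ms=3/2b
2) 505.618ms=3/2b +505.618ms=3/2b
Σ=3b of 3 (178bpm 3/4) — PASS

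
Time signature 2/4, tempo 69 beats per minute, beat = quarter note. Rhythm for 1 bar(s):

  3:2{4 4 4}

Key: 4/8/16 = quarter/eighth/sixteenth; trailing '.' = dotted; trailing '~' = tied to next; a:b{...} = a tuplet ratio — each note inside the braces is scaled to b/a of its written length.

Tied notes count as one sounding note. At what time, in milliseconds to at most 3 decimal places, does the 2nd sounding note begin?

note 2 onset = 2/3b = 579.71ms

1. 0.0ms @ 0 + 579.71ms (2/3)
2. 579.71ms @ 2/3 + 579.71ms (2/3)
3. 1159.42ms @ 4/3 + 579.71ms (2/3)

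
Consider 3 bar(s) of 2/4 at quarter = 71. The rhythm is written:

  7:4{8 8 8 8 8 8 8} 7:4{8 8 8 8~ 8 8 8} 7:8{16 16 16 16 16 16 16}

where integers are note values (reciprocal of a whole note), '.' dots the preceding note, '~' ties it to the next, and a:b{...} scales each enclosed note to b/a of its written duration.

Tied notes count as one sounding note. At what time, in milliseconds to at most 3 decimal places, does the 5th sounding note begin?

note 5 onset = 8/7b = 965.795ms

1. 0.0ms @ 0 + 241.449ms (2/7)
2. 241.449ms @ 2/7 + 241.449ms (2/7)
3. 482.897ms @ 4/7 + 241.449ms (2/7)
4. 724.346ms @ 6/7 + 241.449ms (2/7)
5. 965.795ms @ 8/7 + 241.449ms (2/7)
6. 1207.243ms @ 10/7 + 241.449ms (2/7)
7. 1448.692ms @ 12/7 + 241.449ms (2/7)
8. 1690.141ms @ 2 + 241.449ms (2/7)
9. 1931.59ms @ 16/7 + 241.449ms (2/7)
10. 2173.038ms @ 18/7 + 241.449ms (2/7)
11. 2414.487ms @ 20/7 + 482.897ms (4/7)
12. 2897.384ms @ 24/7 + 241.449ms (2/7)
13. 3138.833ms @ 26/7 + 241.449ms (2/7)
14. 3380.282ms @ 4 + 241.449ms (2/7)
15. 3621.73ms @ 30/7 + 241.449ms (2/7)
16. 3863.179ms @ 32/7 + 241.449ms (2/7)
17. 4104.628ms @ 34/7 + 241.449ms (2/7)
18. 4346.076ms @ 36/7 + 241.449ms (2/7)
19. 4587.525ms @ 38/7 + 241.449ms (2/7)
20. 4828.974ms @ 40/7 + 241.449ms (2/7)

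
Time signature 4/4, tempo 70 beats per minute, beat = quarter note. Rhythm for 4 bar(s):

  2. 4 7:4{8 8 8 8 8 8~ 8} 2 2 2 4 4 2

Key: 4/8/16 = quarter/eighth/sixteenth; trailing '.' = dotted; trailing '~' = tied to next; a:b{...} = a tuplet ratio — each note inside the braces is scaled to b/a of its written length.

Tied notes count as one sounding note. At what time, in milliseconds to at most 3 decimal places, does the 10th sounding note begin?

note 10 onset = 8b = 6857.143ms

1. 0.0ms @ 0 + 2571.429ms (3)
2. 2571.429ms @ 3 + 857.143ms (1)
3. 3428.571ms @ 4 + 244.898ms (2/7)
4. 3673.469ms @ 30/7 + 244.898ms (2/7)
5. 3918.367ms @ 32/7 + 244.898ms (2/7)
6. 4163.265ms @ 34/7 + 244.898ms (2/7)
7. 4408.163ms @ 36/7 + 244.898ms (2/7)
8. 4653.061ms @ 38/7 + 489.796ms (4/7)
9. 5142.857ms @ 6 + 1714.286ms (2)
10. 6857.143ms @ 8 + 1714.286ms (2)
11. 8571.429ms @ 10 + 1714.286ms (2)
12. 10285.714ms @ 12 + 857.143ms (1)
13. 11142.857ms @ 13 + 857.143ms (1)
14. 12000.0ms @ 14 + 1714.286ms (2)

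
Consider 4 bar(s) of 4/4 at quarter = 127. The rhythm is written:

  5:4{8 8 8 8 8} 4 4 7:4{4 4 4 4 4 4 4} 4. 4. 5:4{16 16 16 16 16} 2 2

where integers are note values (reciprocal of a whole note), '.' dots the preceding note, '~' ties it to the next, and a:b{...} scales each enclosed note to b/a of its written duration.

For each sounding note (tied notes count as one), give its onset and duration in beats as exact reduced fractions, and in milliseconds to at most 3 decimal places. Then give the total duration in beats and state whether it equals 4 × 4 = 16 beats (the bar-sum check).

1) 0.0ms=0b +188.976ms=2/5b
2) 188.976ms=2/5b +188.976ms=2/5b
3) 377.953ms=4/5b +188.976ms=2/5b
4) 566.929ms=6/5b +188.976ms=2/5b
5) 755.906ms=8/5b +188.976ms=2/5b
6) 944.882ms=2b +472.441ms=1b
7) 1417.323ms=3b +472.441ms=1b
8) 1889.764ms=4b +269.966ms=4/7b
9) 2159.73ms=32/7b +269.966ms=4/7b
10) 2429.696ms=36/7b +269.966ms=4/7b
11) 2699.663ms=40/7b +269.966ms=4/7b
12) 2969.629ms=44/7b +269.966ms=4/7b
13) 3239.595ms=48/7b +269.966ms=4/7b
14) 3509.561ms=52/7b +269.966ms=4/7b
15) 3779.528ms=8b +708.661ms=3/2b
16) 4488.189ms=19/2b +708.661ms=3/2b
17) 5196.85ms=11b +94.488ms=1/5b
18) 5291.339ms=56/5b +94.488ms=1/5b
19) 5385.827ms=57/5b +94.488ms=1/5b
20) 5480.315ms=58/5b +94.488ms=1/5b
21) 5574.803ms=59/5b +94.488ms=1/5b
22) 5669.291ms=12b +944.882ms=2b
23) 6614.173ms=14b +944.882ms=2b
Σ=16b of 16 (127bpm 4/4) — PASS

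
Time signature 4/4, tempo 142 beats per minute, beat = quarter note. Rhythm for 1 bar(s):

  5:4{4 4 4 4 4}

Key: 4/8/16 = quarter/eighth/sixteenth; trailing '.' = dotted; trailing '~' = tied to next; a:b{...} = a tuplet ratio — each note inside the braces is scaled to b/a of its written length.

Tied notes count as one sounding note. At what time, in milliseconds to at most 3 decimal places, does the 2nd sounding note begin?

note 2 onset = 4/5b = 338.028ms

1. 0.0ms @ 0 + 338.028ms (4/5)
2. 338.028ms @ 4/5 + 338.028ms (4/5)
3. 676.056ms @ 8/5 + 338.028ms (4/5)
4. 1014.085ms @ 12/5 + 338.028ms (4/5)
5. 1352.113ms @ 16/5 + 338.028ms (4/5)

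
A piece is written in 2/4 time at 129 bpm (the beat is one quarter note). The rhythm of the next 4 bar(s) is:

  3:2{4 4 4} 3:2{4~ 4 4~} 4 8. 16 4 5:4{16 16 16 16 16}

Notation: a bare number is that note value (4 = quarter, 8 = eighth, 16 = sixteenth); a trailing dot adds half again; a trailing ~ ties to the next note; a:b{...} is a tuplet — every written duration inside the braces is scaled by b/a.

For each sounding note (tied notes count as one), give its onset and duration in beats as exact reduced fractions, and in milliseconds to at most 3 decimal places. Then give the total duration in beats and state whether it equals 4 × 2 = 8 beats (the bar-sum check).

1) 0.0ms=0b +310.078ms=2/3b
2) 310.078ms=2/3b +310.078ms=2/3b
3) 620.155ms=4/3b +310.078ms=2/3b
4) 930.233ms=2b +620.155ms=4/3b
5) 1550.388ms=10/3b +775.194ms=5/3b
6) 2325.581ms=5b +348.837ms=3/4b
7) 2674.419ms=23/4b +116.279ms=1/4b
8) 2790.698ms=6b +465.116ms=1b
9) 3255.814ms=7b +93.023ms=1/5b
10) 3348.837ms=36/5b +93.023ms=1/5b
11) 3441.86ms=37/5b +93.023ms=1/5b
12) 3534.884ms=38/5b +93.023ms=1/5b
13) 3627.907ms=39/5b +93.023ms=1/5b
Σ=8b of 8 (129bpm 2/4) — PASS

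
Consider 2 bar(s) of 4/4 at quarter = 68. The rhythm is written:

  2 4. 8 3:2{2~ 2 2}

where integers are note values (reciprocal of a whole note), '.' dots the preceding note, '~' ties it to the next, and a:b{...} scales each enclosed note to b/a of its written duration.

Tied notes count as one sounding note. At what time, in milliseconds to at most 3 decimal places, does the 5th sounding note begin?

1. 0.0ms @ 0 + 1764.706ms (2)
2. 1764.706ms @ 2 + 1323.529ms (3/2)
3. 3088.235ms @ 7/2 + 441.176ms (1/2)
4. 3529.412ms @ 4 + 2352.941ms (8/3)
5. 5882.353ms @ 20/3 + 1176.471ms (4/3)

note 5 onset = 20/3b = 5882.353ms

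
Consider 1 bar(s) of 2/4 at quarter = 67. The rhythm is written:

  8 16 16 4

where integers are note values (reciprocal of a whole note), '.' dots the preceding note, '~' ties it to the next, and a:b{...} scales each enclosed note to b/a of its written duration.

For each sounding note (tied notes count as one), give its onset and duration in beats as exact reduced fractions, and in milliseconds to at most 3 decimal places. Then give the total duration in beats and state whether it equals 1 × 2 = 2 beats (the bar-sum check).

1) 0.0ms=0b +447.761ms=1/2b
2) 447.761ms=1/2b +223.881ms=1/4b
3) 671.642ms=3/4b +223.881ms=1/4b
4) 895.522ms=1b +895.522ms=1b
Σ=2b of 2 (67bpm 2/4) — PASS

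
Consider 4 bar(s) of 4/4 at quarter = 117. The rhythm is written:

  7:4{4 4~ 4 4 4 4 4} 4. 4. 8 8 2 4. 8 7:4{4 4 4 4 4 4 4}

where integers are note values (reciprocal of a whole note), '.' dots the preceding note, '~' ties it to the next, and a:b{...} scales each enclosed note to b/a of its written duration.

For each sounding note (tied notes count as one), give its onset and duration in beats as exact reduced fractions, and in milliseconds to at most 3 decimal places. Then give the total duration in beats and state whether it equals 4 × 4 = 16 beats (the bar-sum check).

1) 0.0ms=0b +293.04ms=4/7b
2) 293.04ms=4/7b +586.081ms=8/7b
3) 879.121ms=12/7b +293.04ms=4/7b
4) 1172.161ms=16/7b +293.04ms=4/7b
5) 1465.201ms=20/7b +293.04ms=4/7b
6) 1758.242ms=24/7b +293.04ms=4/7b
7) 2051.282ms=4b +769.231ms=3/2b
8) 2820.513ms=11/2b +769.231ms=3/2b
9) 3589.744ms=7b +256.41ms=1/2b
10) 3846.154ms=15/2b +256.41ms=1/2b
11) 4102.564ms=8b +1025.641ms=2b
12) 5128.205ms=10b +769.231ms=3/2b
13) 5897.436ms=23/2b +256.41ms=1/2b
14) 6153.846ms=12b +293.04ms=4/7b
15) 6446.886ms=88/7b +293.04ms=4/7b
16) 6739.927ms=92/7b +293.04ms=4/7b
17) 7032.967ms=96/7b +293.04ms=4/7b
18) 7326.007ms=100/7b +293.04ms=4/7b
19) 7619.048ms=104/7b +293.04ms=4/7b
20) 7912.088ms=108/7b +293.04ms=4/7b
Σ=16b of 16 (117bpm 4/4) — PASS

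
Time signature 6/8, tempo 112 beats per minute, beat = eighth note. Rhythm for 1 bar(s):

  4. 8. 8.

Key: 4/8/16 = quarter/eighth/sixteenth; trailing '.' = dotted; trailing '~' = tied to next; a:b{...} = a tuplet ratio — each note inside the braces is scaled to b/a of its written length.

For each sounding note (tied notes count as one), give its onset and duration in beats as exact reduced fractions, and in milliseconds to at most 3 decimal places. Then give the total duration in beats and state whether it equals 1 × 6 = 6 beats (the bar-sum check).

1) 0.0ms=0b +1607.143ms=3b
2) 1607.143ms=3b +803.571ms=3/2b
3) 2410.714ms=9/2b +803.571ms=3/2b
Σ=6b of 6 (112bpm 6/8) — PASS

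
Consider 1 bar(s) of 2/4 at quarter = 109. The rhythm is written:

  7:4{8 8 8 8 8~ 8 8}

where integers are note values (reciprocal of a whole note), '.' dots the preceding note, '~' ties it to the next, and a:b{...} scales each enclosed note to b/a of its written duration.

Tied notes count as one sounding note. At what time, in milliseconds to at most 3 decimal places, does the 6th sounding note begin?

1. 0.0ms @ 0 + 157.274ms (2/7)
2. 157.274ms @ 2/7 + 157.274ms (2/7)
3. 314.548ms @ 4/7 + 157.274ms (2/7)
4. 471.822ms @ 6/7 + 157.274ms (2/7)
5. 629.096ms @ 8/7 + 314.548ms (4/7)
6. 943.644ms @ 12/7 + 157.274ms (2/7)

note 6 onset = 12/7b = 943.644ms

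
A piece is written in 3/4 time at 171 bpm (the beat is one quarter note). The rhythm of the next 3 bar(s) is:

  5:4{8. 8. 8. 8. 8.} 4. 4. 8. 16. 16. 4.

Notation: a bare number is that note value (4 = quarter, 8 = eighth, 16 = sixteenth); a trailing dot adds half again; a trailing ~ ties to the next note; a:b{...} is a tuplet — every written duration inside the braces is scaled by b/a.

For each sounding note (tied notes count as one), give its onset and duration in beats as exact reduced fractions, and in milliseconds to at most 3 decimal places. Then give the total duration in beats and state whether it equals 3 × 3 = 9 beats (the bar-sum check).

1) 0.0ms=0b +210.526ms=3/5b
2) 210.526ms=3/5b +210.526ms=3/5b
3) 421.053ms=6/5b +210.526ms=3/5b
4) 631.579ms=9/5b +210.526ms=3/5b
5) 842.105ms=12/5b +210.526ms=3/5b
6) 1052.632ms=3b +526.316ms=3/2b
7) 1578.947ms=9/2b +526.316ms=3/2b
8) 2105.263ms=6b +263.158ms=3/4b
9) 2368.421ms=27/4b +131.579ms=3/8b
10) 2500.0ms=57/8b +131.579ms=3/8b
11) 2631.579ms=15/2b +526.316ms=3/2b
Σ=9b of 9 (171bpm 3/4) — PASS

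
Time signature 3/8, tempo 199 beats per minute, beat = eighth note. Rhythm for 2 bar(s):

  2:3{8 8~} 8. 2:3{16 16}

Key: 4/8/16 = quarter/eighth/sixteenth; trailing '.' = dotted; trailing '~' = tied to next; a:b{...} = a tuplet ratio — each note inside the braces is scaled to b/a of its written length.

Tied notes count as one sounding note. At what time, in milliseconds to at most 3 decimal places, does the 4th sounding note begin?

note 4 onset = 21/4b = 1582.915ms

1. 0.0ms @ 0 + 452.261ms (3/2)
2. 452.261ms @ 3/2 + 904.523ms (3)
3. 1356.784ms @ 9/2 + 226.131ms (3/4)
4. 1582.915ms @ 21/4 + 226.131ms (3/4)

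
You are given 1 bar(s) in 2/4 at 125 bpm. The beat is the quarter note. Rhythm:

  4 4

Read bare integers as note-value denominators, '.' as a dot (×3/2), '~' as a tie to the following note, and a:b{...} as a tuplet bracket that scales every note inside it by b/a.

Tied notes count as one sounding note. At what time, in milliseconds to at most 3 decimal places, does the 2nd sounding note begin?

1. 0.0ms @ 0 + 480.0ms (1)
2. 480.0ms @ 1 + 480.0ms (1)

note 2 onset = 1b = 480.0ms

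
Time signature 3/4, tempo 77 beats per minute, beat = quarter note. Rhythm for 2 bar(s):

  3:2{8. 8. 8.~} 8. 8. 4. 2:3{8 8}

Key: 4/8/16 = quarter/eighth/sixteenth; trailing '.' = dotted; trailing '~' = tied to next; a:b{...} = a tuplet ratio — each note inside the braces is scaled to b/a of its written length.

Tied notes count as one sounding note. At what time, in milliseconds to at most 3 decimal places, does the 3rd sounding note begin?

1. 0.0ms @ 0 + 389.61ms (1/2)
2. 389.61ms @ 1/2 + 389.61ms (1/2)
3. 779.221ms @ 1 + 974.026ms (5/4)
4. 1753.247ms @ 9/4 + 584.416ms (3/4)
5. 2337.662ms @ 3 + 1168.831ms (3/2)
6. 3506.494ms @ 9/2 + 584.416ms (3/4)
7. 4090.909ms @ 21/4 + 584.416ms (3/4)

note 3 onset = 1b = 779.221ms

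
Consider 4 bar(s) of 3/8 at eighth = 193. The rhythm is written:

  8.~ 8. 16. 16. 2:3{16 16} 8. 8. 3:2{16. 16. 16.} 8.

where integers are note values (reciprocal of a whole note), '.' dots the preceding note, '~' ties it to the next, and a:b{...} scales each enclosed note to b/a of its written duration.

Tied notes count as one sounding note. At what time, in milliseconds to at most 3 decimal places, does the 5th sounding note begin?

1. 0.0ms @ 0 + 932.642ms (3)
2. 932.642ms @ 3 + 233.161ms (3/4)
3. 1165.803ms @ 15/4 + 233.161ms (3/4)
4. 1398.964ms @ 9/2 + 233.161ms (3/4)
5. 1632.124ms @ 21/4 + 233.161ms (3/4)
6. 1865.285ms @ 6 + 466.321ms (3/2)
7. 2331.606ms @ 15/2 + 466.321ms (3/2)
8. 2797.927ms @ 9 + 155.44ms (1/2)
9. 2953.368ms @ 19/2 + 155.44ms (1/2)
10. 3108.808ms @ 10 + 155.44ms (1/2)
11. 3264.249ms @ 21/2 + 466.321ms (3/2)

note 5 onset = 21/4b = 1632.124ms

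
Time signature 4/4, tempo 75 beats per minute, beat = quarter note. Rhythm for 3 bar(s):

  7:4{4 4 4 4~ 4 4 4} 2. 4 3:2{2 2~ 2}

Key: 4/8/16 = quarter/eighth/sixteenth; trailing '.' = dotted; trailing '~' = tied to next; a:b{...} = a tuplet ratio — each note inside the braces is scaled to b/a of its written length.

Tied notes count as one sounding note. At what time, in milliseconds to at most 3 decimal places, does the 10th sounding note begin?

1. 0.0ms @ 0 + 457.143ms (4/7)
2. 457.143ms @ 4/7 + 457.143ms (4/7)
3. 914.286ms @ 8/7 + 457.143ms (4/7)
4. 1371.429ms @ 12/7 + 914.286ms (8/7)
5. 2285.714ms @ 20/7 + 457.143ms (4/7)
6. 2742.857ms @ 24/7 + 457.143ms (4/7)
7. 3200.0ms @ 4 + 2400.0ms (3)
8. 5600.0ms @ 7 + 800.0ms (1)
9. 6400.0ms @ 8 + 1066.667ms (4/3)
10. 7466.667ms @ 28/3 + 2133.333ms (8/3)

note 10 onset = 28/3b = 7466.667ms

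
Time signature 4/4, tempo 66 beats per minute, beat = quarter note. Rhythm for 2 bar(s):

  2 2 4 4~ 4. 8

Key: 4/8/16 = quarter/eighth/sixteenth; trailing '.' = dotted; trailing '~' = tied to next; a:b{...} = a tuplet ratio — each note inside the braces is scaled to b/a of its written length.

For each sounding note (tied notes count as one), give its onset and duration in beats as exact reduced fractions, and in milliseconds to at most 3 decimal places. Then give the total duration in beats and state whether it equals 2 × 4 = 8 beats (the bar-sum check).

1) 0.0ms=0b +1818.182ms=2b
2) 1818.182ms=2b +1818.182ms=2b
3) 3636.364ms=4b +909.091ms=1b
4) 4545.455ms=5b +2272.727ms=5/2b
5) 6818.182ms=15/2b +454.545ms=1/2b
Σ=8b of 8 (66bpm 4/4) — PASS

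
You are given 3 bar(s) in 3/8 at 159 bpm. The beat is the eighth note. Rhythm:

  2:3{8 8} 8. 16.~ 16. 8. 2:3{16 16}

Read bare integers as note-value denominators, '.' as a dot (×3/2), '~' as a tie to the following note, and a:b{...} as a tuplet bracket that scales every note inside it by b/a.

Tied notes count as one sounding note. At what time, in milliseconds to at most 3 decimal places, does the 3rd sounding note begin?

note 3 onset = 3b = 1132.075ms

1. 0.0ms @ 0 + 566.038ms (3/2)
2. 566.038ms @ 3/2 + 566.038ms (3/2)
3. 1132.075ms @ 3 + 566.038ms (3/2)
4. 1698.113ms @ 9/2 + 566.038ms (3/2)
5. 2264.151ms @ 6 + 566.038ms (3/2)
6. 2830.189ms @ 15/2 + 283.019ms (3/4)
7. 3113.208ms @ 33/4 + 283.019ms (3/4)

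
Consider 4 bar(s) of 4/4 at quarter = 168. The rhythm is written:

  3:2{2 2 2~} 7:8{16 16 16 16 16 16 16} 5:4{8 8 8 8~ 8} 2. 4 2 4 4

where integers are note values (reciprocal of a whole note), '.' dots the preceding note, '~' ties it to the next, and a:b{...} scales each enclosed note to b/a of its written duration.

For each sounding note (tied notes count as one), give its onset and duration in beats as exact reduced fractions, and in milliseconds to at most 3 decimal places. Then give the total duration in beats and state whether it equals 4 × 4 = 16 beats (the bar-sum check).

1) 0.0ms=0b +476.19ms=4/3b
2) 476.19ms=4/3b +476.19ms=4/3b
3) 952.381ms=8/3b +578.231ms=34/21b
4) 1530.612ms=30/7b +102.041ms=2/7b
5) 1632.653ms=32/7b +102.041ms=2/7b
6) 1734.694ms=34/7b +102.041ms=2/7b
7) 1836.735ms=36/7b +102.041ms=2/7b
8) 1938.776ms=38/7b +102.041ms=2/7b
9) 2040.816ms=40/7b +102.041ms=2/7b
10) 2142.857ms=6b +142.857ms=2/5b
11) 2285.714ms=32/5b +142.857ms=2/5b
12) 2428.571ms=34/5b +142.857ms=2/5b
13) 2571.429ms=36/5b +285.714ms=4/5b
14) 2857.143ms=8b +1071.429ms=3b
15) 3928.571ms=11b +357.143ms=1b
16) 4285.714ms=12b +714.286ms=2b
17) 5000.0ms=14b +357.143ms=1b
18) 5357.143ms=15b +357.143ms=1b
Σ=16b of 16 (168bpm 4/4) — PASS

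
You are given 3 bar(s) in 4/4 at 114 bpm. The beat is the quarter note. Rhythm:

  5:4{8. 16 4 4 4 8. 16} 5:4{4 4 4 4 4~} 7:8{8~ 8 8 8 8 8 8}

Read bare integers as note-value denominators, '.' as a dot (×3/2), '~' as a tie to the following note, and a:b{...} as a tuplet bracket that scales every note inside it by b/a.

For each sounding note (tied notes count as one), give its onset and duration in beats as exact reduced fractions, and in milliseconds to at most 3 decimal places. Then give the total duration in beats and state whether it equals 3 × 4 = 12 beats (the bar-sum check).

1) 0.0ms=0b +315.789ms=3/5b
2) 315.789ms=3/5b +105.263ms=1/5b
3) 421.053ms=4/5b +421.053ms=4/5b
4) 842.105ms=8/5b +421.053ms=4/5b
5) 1263.158ms=12/5b +421.053ms=4/5b
6) 1684.211ms=16/5b +315.789ms=3/5b
7) 2000.0ms=19/5b +105.263ms=1/5b
8) 2105.263ms=4b +421.053ms=4/5b
9) 2526.316ms=24/5b +421.053ms=4/5b
10) 2947.368ms=28/5b +421.053ms=4/5b
11) 3368.421ms=32/5b +421.053ms=4/5b
12) 3789.474ms=36/5b +1022.556ms=68/35b
13) 4812.03ms=64/7b +300.752ms=4/7b
14) 5112.782ms=68/7b +300.752ms=4/7b
15) 5413.534ms=72/7b +300.752ms=4/7b
16) 5714.286ms=76/7b +300.752ms=4/7b
17) 6015.038ms=80/7b +300.752ms=4/7b
Σ=12b of 12 (114bpm 4/4) — PASS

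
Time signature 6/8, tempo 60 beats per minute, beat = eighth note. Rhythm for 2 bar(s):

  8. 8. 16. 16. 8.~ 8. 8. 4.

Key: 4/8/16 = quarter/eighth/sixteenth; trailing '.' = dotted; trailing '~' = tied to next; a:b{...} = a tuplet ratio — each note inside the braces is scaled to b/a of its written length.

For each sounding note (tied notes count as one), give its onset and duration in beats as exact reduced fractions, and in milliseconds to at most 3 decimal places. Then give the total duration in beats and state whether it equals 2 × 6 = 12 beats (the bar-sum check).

1) 0.0ms=0b +1500.0ms=3/2b
2) 1500.0ms=3/2b +1500.0ms=3/2b
3) 3000.0ms=3b +750.0ms=3/4b
4) 3750.0ms=15/4b +750.0ms=3/4b
5) 4500.0ms=9/2b +3000.0ms=3b
6) 7500.0ms=15/2b +1500.0ms=3/2b
7) 9000.0ms=9b +3000.0ms=3b
Σ=12b of 12 (60bpm 6/8) — PASS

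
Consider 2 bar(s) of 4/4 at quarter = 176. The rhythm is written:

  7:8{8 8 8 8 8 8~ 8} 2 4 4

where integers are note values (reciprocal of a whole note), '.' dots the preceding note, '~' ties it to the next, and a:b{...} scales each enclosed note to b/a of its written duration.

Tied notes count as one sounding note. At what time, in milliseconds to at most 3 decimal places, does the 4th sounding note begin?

1. 0.0ms @ 0 + 194.805ms (4/7)
2. 194.805ms @ 4/7 + 194.805ms (4/7)
3. 389.61ms @ 8/7 + 194.805ms (4/7)
4. 584.416ms @ 12/7 + 194.805ms (4/7)
5. 779.221ms @ 16/7 + 194.805ms (4/7)
6. 974.026ms @ 20/7 + 389.61ms (8/7)
7. 1363.636ms @ 4 + 681.818ms (2)
8. 2045.455ms @ 6 + 340.909ms (1)
9. 2386.364ms @ 7 + 340.909ms (1)

note 4 onset = 12/7b = 584.416ms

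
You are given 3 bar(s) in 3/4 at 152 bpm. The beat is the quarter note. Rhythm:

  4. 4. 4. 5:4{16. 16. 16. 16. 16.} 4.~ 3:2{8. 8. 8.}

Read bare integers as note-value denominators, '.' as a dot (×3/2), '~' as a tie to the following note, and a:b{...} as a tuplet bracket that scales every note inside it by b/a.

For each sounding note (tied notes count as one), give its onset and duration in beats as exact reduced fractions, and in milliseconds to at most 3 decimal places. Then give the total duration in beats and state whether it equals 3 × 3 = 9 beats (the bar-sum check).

1) 0.0ms=0b +592.105ms=3/2b
2) 592.105ms=3/2b +592.105ms=3/2b
3) 1184.211ms=3b +592.105ms=3/2b
4) 1776.316ms=9/2b +118.421ms=3/10b
5) 1894.737ms=24/5b +118.421ms=3/10b
6) 2013.158ms=51/10b +118.421ms=3/10b
7) 2131.579ms=27/5b +118.421ms=3/10b
8) 2250.0ms=57/10b +118.421ms=3/10b
9) 2368.421ms=6b +789.474ms=2b
10) 3157.895ms=8b +197.368ms=1/2b
11) 3355.263ms=17/2b +197.368ms=1/2b
Σ=9b of 9 (152bpm 3/4) — PASS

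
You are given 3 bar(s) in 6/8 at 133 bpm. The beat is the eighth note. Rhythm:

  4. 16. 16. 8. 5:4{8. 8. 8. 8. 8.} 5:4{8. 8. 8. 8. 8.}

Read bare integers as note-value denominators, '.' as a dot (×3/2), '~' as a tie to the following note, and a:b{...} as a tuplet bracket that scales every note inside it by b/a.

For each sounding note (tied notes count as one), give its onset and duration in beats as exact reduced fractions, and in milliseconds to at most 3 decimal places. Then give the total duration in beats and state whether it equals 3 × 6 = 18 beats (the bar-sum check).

1) 0.0ms=0b +1353.383ms=3b
2) 1353.383ms=3b +338.346ms=3/4b
3) 1691.729ms=15/4b +338.346ms=3/4b
4) 2030.075ms=9/2b +676.692ms=3/2b
5) 2706.767ms=6b +541.353ms=6/5b
6) 3248.12ms=36/5b +541.353ms=6/5b
7) 3789.474ms=42/5b +541.353ms=6/5b
8) 4330.827ms=48/5b +541.353ms=6/5b
9) 4872.18ms=54/5b +541.353ms=6/5b
10) 5413.534ms=12b +541.353ms=6/5b
11) 5954.887ms=66/5b +541.353ms=6/5b
12) 6496.241ms=72/5b +541.353ms=6/5b
13) 7037.594ms=78/5b +541.353ms=6/5b
14) 7578.947ms=84/5b +541.353ms=6/5b
Σ=18b of 18 (133bpm 6/8) — PASS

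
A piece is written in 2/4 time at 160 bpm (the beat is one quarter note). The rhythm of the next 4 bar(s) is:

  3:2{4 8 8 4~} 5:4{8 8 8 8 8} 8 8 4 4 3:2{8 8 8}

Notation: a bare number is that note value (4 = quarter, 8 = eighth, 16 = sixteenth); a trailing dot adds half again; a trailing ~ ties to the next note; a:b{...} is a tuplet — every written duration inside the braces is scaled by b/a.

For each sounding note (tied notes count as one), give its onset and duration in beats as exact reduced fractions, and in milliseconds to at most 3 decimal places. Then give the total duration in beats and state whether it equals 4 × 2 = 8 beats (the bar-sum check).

1) 0.0ms=0b +250.0ms=2/3b
2) 250.0ms=2/3b +125.0ms=1/3b
3) 375.0ms=1b +125.0ms=1/3b
4) 500.0ms=4/3b +400.0ms=16/15b
5) 900.0ms=12/5b +150.0ms=2/5b
6) 1050.0ms=14/5b +150.0ms=2/5b
7) 1200.0ms=16/5b +150.0ms=2/5b
8) 1350.0ms=18/5b +150.0ms=2/5b
9) 1500.0ms=4b +187.5ms=1/2b
10) 1687.5ms=9/2b +187.5ms=1/2b
11) 1875.0ms=5b +375.0ms=1b
12) 2250.0ms=6b +375.0ms=1b
13) 2625.0ms=7b +125.0ms=1/3b
14) 2750.0ms=22/3b +125.0ms=1/3b
15) 2875.0ms=23/3b +125.0ms=1/3b
Σ=8b of 8 (160bpm 2/4) — PASS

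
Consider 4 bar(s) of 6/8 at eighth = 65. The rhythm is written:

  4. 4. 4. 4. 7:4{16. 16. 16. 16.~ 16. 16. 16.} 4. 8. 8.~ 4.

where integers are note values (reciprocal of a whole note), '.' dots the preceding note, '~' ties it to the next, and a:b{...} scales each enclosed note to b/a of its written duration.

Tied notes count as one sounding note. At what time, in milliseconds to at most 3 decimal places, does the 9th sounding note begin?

1. 0.0ms @ 0 + 2769.231ms (3)
2. 2769.231ms @ 3 + 2769.231ms (3)
3. 5538.462ms @ 6 + 2769.231ms (3)
4. 8307.692ms @ 9 + 2769.231ms (3)
5. 11076.923ms @ 12 + 395.604ms (3/7)
6. 11472.527ms @ 87/7 + 395.604ms (3/7)
7. 11868.132ms @ 90/7 + 395.604ms (3/7)
8. 12263.736ms @ 93/7 + 791.209ms (6/7)
9. 13054.945ms @ 99/7 + 395.604ms (3/7)
10. 13450.549ms @ 102/7 + 395.604ms (3/7)
11. 13846.154ms @ 15 + 2769.231ms (3)
12. 16615.385ms @ 18 + 1384.615ms (3/2)
13. 18000.0ms @ 39/2 + 4153.846ms (9/2)

note 9 onset = 99/7b = 13054.945ms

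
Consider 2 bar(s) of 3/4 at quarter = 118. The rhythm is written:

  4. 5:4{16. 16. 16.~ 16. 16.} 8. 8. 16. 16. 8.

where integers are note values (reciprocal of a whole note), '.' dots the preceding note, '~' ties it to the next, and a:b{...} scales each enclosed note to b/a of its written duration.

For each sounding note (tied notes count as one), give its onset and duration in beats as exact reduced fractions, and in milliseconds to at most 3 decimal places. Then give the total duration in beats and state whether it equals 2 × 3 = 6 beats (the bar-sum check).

1) 0.0ms=0b +762.712ms=3/2b
2) 762.712ms=3/2b +152.542ms=3/10b
3) 915.254ms=9/5b +152.542ms=3/10b
4) 1067.797ms=21/10b +305.085ms=3/5b
5) 1372.881ms=27/10b +152.542ms=3/10b
6) 1525.424ms=3b +381.356ms=3/4b
7) 1906.78ms=15/4b +381.356ms=3/4b
8) 2288.136ms=9/2b +190.678ms=3/8b
9) 2478.814ms=39/8b +190.678ms=3/8b
10) 2669.492ms=21/4b +381.356ms=3/4b
Σ=6b of 6 (118bpm 3/4) — PASS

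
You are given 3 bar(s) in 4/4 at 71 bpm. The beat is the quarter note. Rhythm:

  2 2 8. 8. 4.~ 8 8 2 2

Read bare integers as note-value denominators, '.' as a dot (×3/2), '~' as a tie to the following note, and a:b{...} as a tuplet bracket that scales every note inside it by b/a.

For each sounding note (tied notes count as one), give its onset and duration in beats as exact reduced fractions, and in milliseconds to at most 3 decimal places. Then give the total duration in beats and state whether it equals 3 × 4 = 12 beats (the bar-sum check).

1) 0.0ms=0b +1690.141ms=2b
2) 1690.141ms=2b +1690.141ms=2b
3) 3380.282ms=4b +633.803ms=3/4b
4) 4014.085ms=19/4b +633.803ms=3/4b
5) 4647.887ms=11/2b +1690.141ms=2b
6) 6338.028ms=15/2b +422.535ms=1/2b
7) 6760.563ms=8b +1690.141ms=2b
8) 8450.704ms=10b +1690.141ms=2b
Σ=12b of 12 (71bpm 4/4) — PASS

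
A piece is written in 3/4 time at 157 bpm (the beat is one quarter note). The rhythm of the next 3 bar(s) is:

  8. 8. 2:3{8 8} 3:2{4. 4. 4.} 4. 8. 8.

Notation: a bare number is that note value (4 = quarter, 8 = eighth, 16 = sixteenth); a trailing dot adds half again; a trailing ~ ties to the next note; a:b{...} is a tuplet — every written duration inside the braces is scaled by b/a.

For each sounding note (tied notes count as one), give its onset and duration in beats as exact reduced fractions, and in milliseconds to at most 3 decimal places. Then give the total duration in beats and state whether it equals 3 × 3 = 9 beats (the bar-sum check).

1) 0.0ms=0b +286.624ms=3/4b
2) 286.624ms=3/4b +286.624ms=3/4b
3) 573.248ms=3/2b +286.624ms=3/4b
4) 859.873ms=9/4b +286.624ms=3/4b
5) 1146.497ms=3b +382.166ms=1b
6) 1528.662ms=4b +382.166ms=1b
7) 1910.828ms=5b +382.166ms=1b
8) 2292.994ms=6b +573.248ms=3/2b
9) 2866.242ms=15/2b +286.624ms=3/4b
10) 3152.866ms=33/4b +286.624ms=3/4b
Σ=9b of 9 (157bpm 3/4) — PASS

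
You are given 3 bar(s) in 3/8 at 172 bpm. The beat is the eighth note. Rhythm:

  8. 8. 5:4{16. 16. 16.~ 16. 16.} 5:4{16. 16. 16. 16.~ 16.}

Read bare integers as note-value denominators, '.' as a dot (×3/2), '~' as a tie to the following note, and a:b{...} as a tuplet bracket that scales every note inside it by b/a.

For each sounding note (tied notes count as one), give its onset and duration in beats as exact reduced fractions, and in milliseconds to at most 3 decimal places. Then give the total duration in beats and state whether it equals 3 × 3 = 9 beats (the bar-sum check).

1) 0.0ms=0b +523.256ms=3/2b
2) 523.256ms=3/2b +523.256ms=3/2b
3) 1046.512ms=3b +209.302ms=3/5b
4) 1255.814ms=18/5b +209.302ms=3/5b
5) 1465.116ms=21/5b +418.605ms=6/5b
6) 1883.721ms=27/5b +209.302ms=3/5b
7) 2093.023ms=6b +209.302ms=3/5b
8) 2302.326ms=33/5b +209.302ms=3/5b
9) 2511.628ms=36/5b +209.302ms=3/5b
10) 2720.93ms=39/5b +418.605ms=6/5b
Σ=9b of 9 (172bpm 3/8) — PASS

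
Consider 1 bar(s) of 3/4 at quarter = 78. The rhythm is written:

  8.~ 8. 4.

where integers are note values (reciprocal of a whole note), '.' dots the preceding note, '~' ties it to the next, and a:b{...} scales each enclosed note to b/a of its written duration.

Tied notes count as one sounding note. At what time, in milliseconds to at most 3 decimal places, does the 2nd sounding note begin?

note 2 onset = 3/2b = 1153.846ms

1. 0.0ms @ 0 + 1153.846ms (3/2)
2. 1153.846ms @ 3/2 + 1153.846ms (3/2)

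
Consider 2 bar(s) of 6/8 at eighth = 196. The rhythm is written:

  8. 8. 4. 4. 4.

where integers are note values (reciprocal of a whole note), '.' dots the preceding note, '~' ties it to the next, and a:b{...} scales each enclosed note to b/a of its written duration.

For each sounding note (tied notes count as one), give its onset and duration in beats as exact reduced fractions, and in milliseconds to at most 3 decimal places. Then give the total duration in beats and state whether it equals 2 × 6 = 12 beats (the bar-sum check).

1) 0.0ms=0b +459.184ms=3/2b
2) 459.184ms=3/2b +459.184ms=3/2b
3) 918.367ms=3b +918.367ms=3b
4) 1836.735ms=6b +918.367ms=3b
5) 2755.102ms=9b +918.367ms=3b
Σ=12b of 12 (196bpm 6/8) — PASS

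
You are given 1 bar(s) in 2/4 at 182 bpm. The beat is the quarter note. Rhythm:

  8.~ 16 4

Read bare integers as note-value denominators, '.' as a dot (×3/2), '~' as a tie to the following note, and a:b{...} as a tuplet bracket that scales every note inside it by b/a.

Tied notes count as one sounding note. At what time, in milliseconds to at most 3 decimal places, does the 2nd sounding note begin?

1. 0.0ms @ 0 + 329.67ms (1)
2. 329.67ms @ 1 + 329.67ms (1)

note 2 onset = 1b = 329.67ms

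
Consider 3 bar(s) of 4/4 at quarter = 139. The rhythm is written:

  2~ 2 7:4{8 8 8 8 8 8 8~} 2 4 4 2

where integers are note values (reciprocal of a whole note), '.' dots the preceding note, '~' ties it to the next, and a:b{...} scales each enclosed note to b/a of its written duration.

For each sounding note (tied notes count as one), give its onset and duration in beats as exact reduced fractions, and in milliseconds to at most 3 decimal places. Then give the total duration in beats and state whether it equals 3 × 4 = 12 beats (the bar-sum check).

1) 0.0ms=0b +1726.619ms=4b
2) 1726.619ms=4b +123.33ms=2/7b
3) 1849.949ms=30/7b +123.33ms=2/7b
4) 1973.279ms=32/7b +123.33ms=2/7b
5) 2096.608ms=34/7b +123.33ms=2/7b
6) 2219.938ms=36/7b +123.33ms=2/7b
7) 2343.268ms=38/7b +123.33ms=2/7b
8) 2466.598ms=40/7b +986.639ms=16/7b
9) 3453.237ms=8b +431.655ms=1b
10) 3884.892ms=9b +431.655ms=1b
11) 4316.547ms=10b +863.309ms=2b
Σ=12b of 12 (139bpm 4/4) — PASS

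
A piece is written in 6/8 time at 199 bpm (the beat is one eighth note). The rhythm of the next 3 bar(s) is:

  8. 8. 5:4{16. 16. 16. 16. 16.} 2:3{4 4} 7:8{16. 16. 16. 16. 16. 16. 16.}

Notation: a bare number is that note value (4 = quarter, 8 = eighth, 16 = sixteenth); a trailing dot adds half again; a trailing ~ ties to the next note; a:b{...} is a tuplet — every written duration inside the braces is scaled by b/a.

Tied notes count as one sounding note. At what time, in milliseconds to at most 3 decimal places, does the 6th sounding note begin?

1. 0.0ms @ 0 + 452.261ms (3/2)
2. 452.261ms @ 3/2 + 452.261ms (3/2)
3. 904.523ms @ 3 + 180.905ms (3/5)
4. 1085.427ms @ 18/5 + 180.905ms (3/5)
5. 1266.332ms @ 21/5 + 180.905ms (3/5)
6. 1447.236ms @ 24/5 + 180.905ms (3/5)
7. 1628.141ms @ 27/5 + 180.905ms (3/5)
8. 1809.045ms @ 6 + 904.523ms (3)
9. 2713.568ms @ 9 + 904.523ms (3)
10. 3618.09ms @ 12 + 258.435ms (6/7)
11. 3876.525ms @ 90/7 + 258.435ms (6/7)
12. 4134.961ms @ 96/7 + 258.435ms (6/7)
13. 4393.396ms @ 102/7 + 258.435ms (6/7)
14. 4651.831ms @ 108/7 + 258.435ms (6/7)
15. 4910.266ms @ 114/7 + 258.435ms (6/7)
16. 5168.701ms @ 120/7 + 258.435ms (6/7)

note 6 onset = 24/5b = 1447.236ms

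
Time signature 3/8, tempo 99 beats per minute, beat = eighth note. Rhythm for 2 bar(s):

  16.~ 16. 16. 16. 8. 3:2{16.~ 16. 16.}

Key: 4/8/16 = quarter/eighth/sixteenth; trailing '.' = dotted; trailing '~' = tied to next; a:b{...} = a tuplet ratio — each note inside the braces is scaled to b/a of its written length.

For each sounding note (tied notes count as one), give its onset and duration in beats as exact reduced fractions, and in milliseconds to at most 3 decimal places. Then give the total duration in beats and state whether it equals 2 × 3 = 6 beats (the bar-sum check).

1) 0.0ms=0b +909.091ms=3/2b
2) 909.091ms=3/2b +454.545ms=3/4b
3) 1363.636ms=9/4b +454.545ms=3/4b
4) 1818.182ms=3b +909.091ms=3/2b
5) 2727.273ms=9/2b +606.061ms=1b
6) 3333.333ms=11/2b +303.03ms=1/2b
Σ=6b of 6 (99bpm 3/8) — PASS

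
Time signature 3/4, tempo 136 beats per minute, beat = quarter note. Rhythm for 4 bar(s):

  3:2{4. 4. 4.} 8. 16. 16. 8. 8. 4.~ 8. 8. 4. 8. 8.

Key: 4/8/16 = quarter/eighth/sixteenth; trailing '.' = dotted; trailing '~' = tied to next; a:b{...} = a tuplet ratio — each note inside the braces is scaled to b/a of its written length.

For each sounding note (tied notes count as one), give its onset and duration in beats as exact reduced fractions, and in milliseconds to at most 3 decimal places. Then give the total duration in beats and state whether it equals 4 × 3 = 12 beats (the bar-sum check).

1) 0.0ms=0b +441.176ms=1b
2) 441.176ms=1b +441.176ms=1b
3) 882.353ms=2b +441.176ms=1b
4) 1323.529ms=3b +330.882ms=3/4b
5) 1654.412ms=15/4b +165.441ms=3/8b
6) 1819.853ms=33/8b +165.441ms=3/8b
7) 1985.294ms=9/2b +330.882ms=3/4b
8) 2316.176ms=21/4b +330.882ms=3/4b
9) 2647.059ms=6b +992.647ms=9/4b
10) 3639.706ms=33/4b +330.882ms=3/4b
11) 3970.588ms=9b +661.765ms=3/2b
12) 4632.353ms=21/2b +330.882ms=3/4b
13) 4963.235ms=45/4b +330.882ms=3/4b
Σ=12b of 12 (136bpm 3/4) — PASS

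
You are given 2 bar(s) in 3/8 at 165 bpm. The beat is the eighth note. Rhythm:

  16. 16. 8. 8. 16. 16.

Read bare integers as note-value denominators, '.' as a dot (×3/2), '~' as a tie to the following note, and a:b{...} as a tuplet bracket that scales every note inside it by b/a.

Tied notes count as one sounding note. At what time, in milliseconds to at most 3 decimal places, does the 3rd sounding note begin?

note 3 onset = 3/2b = 545.455ms

1. 0.0ms @ 0 + 272.727ms (3/4)
2. 272.727ms @ 3/4 + 272.727ms (3/4)
3. 545.455ms @ 3/2 + 545.455ms (3/2)
4. 1090.909ms @ 3 + 545.455ms (3/2)
5. 1636.364ms @ 9/2 + 272.727ms (3/4)
6. 1909.091ms @ 21/4 + 272.727ms (3/4)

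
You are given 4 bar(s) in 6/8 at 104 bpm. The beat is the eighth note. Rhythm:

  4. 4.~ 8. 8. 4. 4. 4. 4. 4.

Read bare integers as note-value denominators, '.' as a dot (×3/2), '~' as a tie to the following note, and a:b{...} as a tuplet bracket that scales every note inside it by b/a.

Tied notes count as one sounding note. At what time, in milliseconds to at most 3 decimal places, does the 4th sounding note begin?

note 4 onset = 9b = 5192.308ms

1. 0.0ms @ 0 + 1730.769ms (3)
2. 1730.769ms @ 3 + 2596.154ms (9/2)
3. 4326.923ms @ 15/2 + 865.385ms (3/2)
4. 5192.308ms @ 9 + 1730.769ms (3)
5. 6923.077ms @ 12 + 1730.769ms (3)
6. 8653.846ms @ 15 + 1730.769ms (3)
7. 10384.615ms @ 18 + 1730.769ms (3)
8. 12115.385ms @ 21 + 1730.769ms (3)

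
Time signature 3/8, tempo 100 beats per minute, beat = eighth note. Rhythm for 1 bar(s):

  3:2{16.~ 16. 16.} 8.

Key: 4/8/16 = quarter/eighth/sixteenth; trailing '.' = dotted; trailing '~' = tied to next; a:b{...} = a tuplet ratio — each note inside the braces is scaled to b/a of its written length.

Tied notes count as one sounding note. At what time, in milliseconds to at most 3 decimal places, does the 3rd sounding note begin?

note 3 onset = 3/2b = 900.0ms

1. 0.0ms @ 0 + 600.0ms (1)
2. 600.0ms @ 1 + 300.0ms (1/2)
3. 900.0ms @ 3/2 + 900.0ms (3/2)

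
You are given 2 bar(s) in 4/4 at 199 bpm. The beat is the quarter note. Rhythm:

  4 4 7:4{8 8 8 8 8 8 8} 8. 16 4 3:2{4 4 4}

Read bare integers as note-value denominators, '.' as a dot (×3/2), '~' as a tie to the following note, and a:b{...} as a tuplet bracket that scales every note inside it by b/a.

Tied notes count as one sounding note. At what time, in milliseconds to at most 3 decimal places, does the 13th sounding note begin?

note 13 onset = 6b = 1809.045ms

1. 0.0ms @ 0 + 301.508ms (1)
2. 301.508ms @ 1 + 301.508ms (1)
3. 603.015ms @ 2 + 86.145ms (2/7)
4. 689.16ms @ 16/7 + 86.145ms (2/7)
5. 775.305ms @ 18/7 + 86.145ms (2/7)
6. 861.45ms @ 20/7 + 86.145ms (2/7)
7. 947.595ms @ 22/7 + 86.145ms (2/7)
8. 1033.74ms @ 24/7 + 86.145ms (2/7)
9. 1119.885ms @ 26/7 + 86.145ms (2/7)
10. 1206.03ms @ 4 + 226.131ms (3/4)
11. 1432.161ms @ 19/4 + 75.377ms (1/4)
12. 1507.538ms @ 5 + 301.508ms (1)
13. 1809.045ms @ 6 + 201.005ms (2/3)
14. 2010.05ms @ 20/3 + 201.005ms (2/3)
15. 2211.055ms @ 22/3 + 201.005ms (2/3)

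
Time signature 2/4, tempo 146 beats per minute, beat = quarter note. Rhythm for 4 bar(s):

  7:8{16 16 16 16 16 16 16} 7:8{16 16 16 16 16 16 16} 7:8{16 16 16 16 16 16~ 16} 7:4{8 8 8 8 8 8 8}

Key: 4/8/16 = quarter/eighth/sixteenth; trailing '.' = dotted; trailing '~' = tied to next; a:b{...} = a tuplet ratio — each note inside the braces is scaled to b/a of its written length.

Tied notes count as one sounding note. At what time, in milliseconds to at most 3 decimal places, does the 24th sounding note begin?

1. 0.0ms @ 0 + 117.417ms (2/7)
2. 117.417ms @ 2/7 + 117.417ms (2/7)
3. 234.834ms @ 4/7 + 117.417ms (2/7)
4. 352.25ms @ 6/7 + 117.417ms (2/7)
5. 469.667ms @ 8/7 + 117.417ms (2/7)
6. 587.084ms @ 10/7 + 117.417ms (2/7)
7. 704.501ms @ 12/7 + 117.417ms (2/7)
8. 821.918ms @ 2 + 117.417ms (2/7)
9. 939.335ms @ 16/7 + 117.417ms (2/7)
10. 1056.751ms @ 18/7 + 117.417ms (2/7)
11. 1174.168ms @ 20/7 + 117.417ms (2/7)
12. 1291.585ms @ 22/7 + 117.417ms (2/7)
13. 1409.002ms @ 24/7 + 117.417ms (2/7)
14. 1526.419ms @ 26/7 + 117.417ms (2/7)
15. 1643.836ms @ 4 + 117.417ms (2/7)
16. 1761.252ms @ 30/7 + 117.417ms (2/7)
17. 1878.669ms @ 32/7 + 117.417ms (2/7)
18. 1996.086ms @ 34/7 + 117.417ms (2/7)
19. 2113.503ms @ 36/7 + 117.417ms (2/7)
20. 2230.92ms @ 38/7 + 234.834ms (4/7)
21. 2465.753ms @ 6 + 117.417ms (2/7)
22. 2583.17ms @ 44/7 + 117.417ms (2/7)
23. 2700.587ms @ 46/7 + 117.417ms (2/7)
24. 2818.004ms @ 48/7 + 117.417ms (2/7)
25. 2935.421ms @ 50/7 + 117.417ms (2/7)
26. 3052.838ms @ 52/7 + 117.417ms (2/7)
27. 3170.254ms @ 54/7 + 117.417ms (2/7)

note 24 onset = 48/7b = 2818.004ms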